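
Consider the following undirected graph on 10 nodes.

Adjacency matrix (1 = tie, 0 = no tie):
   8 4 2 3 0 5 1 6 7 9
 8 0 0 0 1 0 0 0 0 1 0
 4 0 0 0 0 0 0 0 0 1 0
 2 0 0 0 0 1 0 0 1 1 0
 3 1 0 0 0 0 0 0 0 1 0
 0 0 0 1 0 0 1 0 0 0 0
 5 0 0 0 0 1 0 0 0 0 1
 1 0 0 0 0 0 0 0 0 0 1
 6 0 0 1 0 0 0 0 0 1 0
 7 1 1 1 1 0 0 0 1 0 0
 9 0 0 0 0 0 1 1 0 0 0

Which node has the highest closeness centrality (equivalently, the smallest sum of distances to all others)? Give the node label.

2

Farness (sum of distances to all others) for each node — 0:20, 1:38, 2:18, 3:26, 4:27, 5:24, 6:22, 7:19, 8:26, 9:30.
The smallest farness is 18, for 2, so 2 has the highest closeness.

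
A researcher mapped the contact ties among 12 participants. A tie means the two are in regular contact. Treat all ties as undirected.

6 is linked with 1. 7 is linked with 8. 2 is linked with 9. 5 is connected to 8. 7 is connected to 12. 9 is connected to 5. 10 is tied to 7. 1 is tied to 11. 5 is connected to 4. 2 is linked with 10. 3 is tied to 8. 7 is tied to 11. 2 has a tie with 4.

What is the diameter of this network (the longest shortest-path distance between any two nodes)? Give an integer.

Eccentricity of each node (its greatest distance to any other): 1:5, 2:5, 3:5, 4:6, 5:5, 6:6, 7:3, 8:4, 9:6, 10:4, 11:4, 12:4.
The maximum eccentricity is 6, realized for instance by the pair 9–6 via 9 – 5 – 8 – 7 – 11 – 1 – 6. So the diameter is 6.

6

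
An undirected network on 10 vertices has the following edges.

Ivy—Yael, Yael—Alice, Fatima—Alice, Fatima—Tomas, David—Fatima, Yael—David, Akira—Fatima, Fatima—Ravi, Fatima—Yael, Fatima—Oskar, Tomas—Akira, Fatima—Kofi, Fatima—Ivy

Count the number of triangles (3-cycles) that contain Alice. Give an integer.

1

Alice's neighbors: Fatima and Yael.
Neighbor pairs that are themselves tied: Alice–Fatima–Yael. Each forms one triangle with Alice, for 1 in total.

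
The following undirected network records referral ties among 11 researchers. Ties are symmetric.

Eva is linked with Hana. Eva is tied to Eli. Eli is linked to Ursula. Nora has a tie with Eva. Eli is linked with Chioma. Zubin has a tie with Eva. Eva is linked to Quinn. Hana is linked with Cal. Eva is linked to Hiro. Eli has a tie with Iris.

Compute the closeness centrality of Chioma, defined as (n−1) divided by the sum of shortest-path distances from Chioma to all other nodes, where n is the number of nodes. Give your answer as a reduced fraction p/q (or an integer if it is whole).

5/13

Distances from Chioma: Cal:4, Eli:1, Eva:2, Hana:3, Hiro:3, Iris:2, Nora:3, Quinn:3, Ursula:2, Zubin:3. Sum = 26.
n = 11, so closeness = 10/26 = 5/13.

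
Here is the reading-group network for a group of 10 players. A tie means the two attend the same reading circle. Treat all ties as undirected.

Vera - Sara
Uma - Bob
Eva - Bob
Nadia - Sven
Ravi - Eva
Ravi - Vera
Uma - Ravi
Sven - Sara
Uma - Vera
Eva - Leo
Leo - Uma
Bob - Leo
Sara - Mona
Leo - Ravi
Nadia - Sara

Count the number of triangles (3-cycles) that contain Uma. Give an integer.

Uma's neighbors: Bob, Leo, Ravi, and Vera.
Neighbor pairs that are themselves tied: Uma–Bob–Leo; Uma–Leo–Ravi; Uma–Ravi–Vera. Each forms one triangle with Uma, for 3 in total.

3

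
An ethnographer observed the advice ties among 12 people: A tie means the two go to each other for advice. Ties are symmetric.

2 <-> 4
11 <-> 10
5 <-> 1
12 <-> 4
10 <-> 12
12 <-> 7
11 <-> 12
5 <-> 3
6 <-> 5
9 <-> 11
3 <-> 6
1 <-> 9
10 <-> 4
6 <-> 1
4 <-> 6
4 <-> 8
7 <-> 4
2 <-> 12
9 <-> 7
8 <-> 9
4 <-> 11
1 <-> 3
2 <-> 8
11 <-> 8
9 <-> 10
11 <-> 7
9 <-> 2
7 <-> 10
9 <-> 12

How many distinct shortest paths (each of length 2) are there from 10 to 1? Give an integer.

1

The shortest distance is 2, and the only length-2 path is 10–9–1. So there is exactly 1 shortest path.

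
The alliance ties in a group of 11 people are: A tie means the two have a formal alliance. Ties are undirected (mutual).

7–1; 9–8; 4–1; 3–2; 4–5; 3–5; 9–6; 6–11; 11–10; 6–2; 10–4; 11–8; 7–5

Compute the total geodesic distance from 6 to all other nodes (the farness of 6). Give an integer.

Distances from 6: 1:4, 2:1, 3:2, 4:3, 5:3, 7:4, 8:2, 9:1, 10:2, 11:1.
Sum = 4 + 1 + 2 + 3 + 3 + 4 + 2 + 1 + 2 + 1 = 23.

23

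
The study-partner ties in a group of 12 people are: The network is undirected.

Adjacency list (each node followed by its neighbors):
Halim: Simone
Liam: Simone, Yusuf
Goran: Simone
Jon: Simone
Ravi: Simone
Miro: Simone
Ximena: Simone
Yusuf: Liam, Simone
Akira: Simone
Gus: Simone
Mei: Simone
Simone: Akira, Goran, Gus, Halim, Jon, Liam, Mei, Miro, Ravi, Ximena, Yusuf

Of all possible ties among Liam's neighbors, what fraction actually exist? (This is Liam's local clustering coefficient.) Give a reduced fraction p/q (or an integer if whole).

1

Liam's neighbors: Simone and Yusuf (k = 2).
Possible neighbor pairs: C(2,2) = 1. Edges among them: Simone–Yusuf → e = 1.
Clustering(Liam) = 1/1.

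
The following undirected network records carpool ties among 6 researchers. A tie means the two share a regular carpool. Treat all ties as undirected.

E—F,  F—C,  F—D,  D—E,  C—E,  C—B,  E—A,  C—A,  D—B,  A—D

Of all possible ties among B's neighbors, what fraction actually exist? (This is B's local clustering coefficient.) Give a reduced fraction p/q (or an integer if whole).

0

B's neighbors: C and D (k = 2).
Possible neighbor pairs: C(2,2) = 1. Edges among them: none → e = 0.
Clustering(B) = 0/1.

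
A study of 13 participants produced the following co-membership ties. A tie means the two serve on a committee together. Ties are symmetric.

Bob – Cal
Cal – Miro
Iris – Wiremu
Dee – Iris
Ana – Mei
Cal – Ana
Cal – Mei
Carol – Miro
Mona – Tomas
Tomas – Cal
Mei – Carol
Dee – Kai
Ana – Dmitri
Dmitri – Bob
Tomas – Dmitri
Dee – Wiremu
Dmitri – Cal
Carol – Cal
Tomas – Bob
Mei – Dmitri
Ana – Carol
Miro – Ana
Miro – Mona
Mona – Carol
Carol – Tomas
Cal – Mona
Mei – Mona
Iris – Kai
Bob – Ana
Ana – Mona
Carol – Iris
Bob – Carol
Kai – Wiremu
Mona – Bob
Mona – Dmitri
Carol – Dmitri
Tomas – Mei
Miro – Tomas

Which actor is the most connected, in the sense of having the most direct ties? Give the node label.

Degrees — Ana:7, Bob:6, Cal:8, Carol:9, Dee:3, Dmitri:7, Iris:4, Kai:3, Mei:6, Miro:5, Mona:8, Tomas:7, Wiremu:3.
The maximum is 9, attained only by Carol.

Carol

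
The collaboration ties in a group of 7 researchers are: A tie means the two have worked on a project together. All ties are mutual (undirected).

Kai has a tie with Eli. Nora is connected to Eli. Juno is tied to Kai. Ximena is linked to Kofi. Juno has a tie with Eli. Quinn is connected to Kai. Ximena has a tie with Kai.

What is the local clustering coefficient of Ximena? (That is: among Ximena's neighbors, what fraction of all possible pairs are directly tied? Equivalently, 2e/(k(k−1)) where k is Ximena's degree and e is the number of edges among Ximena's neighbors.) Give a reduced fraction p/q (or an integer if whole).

Ximena's neighbors: Kai and Kofi (k = 2).
Possible neighbor pairs: C(2,2) = 1. Edges among them: none → e = 0.
Clustering(Ximena) = 0/1.

0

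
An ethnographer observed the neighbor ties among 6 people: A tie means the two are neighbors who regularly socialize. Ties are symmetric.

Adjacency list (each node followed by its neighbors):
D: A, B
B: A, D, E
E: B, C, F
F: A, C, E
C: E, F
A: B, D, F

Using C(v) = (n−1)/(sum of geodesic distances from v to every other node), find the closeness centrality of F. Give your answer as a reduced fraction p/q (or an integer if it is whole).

5/7

Distances from F: A:1, B:2, C:1, D:2, E:1. Sum = 7.
n = 6, so closeness = 5/7.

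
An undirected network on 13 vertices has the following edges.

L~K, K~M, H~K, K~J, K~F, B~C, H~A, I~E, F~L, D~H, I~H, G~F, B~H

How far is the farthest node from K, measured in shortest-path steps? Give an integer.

Distances from K: A:2, B:2, C:3, D:2, E:3, F:1, G:2, H:1, I:2, J:1, L:1, M:1.
The largest is 3 (to C and E), so the eccentricity of K is 3.

3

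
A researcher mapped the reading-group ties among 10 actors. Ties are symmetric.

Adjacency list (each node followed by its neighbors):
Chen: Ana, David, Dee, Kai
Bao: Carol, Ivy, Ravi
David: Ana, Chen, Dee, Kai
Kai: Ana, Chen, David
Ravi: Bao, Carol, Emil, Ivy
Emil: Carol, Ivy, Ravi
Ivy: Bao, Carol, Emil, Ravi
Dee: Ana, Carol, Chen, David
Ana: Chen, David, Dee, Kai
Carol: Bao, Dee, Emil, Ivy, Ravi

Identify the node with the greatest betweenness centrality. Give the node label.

Unnormalized betweenness of each node: Ana:2, Bao:0, Carol:61/3, Chen:2, David:2, Dee:20, Emil:0, Ivy:1/3, Kai:0, Ravi:1/3.
Carol has the largest value, 61/3, making it the main broker — the node through which the most shortest paths run.

Carol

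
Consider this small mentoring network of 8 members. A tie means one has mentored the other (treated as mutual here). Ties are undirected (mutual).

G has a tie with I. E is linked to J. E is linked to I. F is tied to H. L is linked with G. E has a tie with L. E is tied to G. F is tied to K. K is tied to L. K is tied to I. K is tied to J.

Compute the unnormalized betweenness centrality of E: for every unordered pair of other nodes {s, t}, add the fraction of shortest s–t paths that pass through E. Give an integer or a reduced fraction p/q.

7/3

Pairs whose geodesics pass through E — L–I: 1/3; L–J: 1/2; G–J: 1; I–J: 1/2.
All other pairs contribute 0.
Summing the contributions gives betweenness(E) = 7/3.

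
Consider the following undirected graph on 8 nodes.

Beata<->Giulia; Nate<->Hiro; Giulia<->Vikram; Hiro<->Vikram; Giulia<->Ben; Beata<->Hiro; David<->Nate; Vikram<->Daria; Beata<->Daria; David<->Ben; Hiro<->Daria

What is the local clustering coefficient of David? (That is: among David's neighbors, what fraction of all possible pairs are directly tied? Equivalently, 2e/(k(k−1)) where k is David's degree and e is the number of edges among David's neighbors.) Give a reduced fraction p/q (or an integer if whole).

0

David's neighbors: Ben and Nate (k = 2).
Possible neighbor pairs: C(2,2) = 1. Edges among them: none → e = 0.
Clustering(David) = 0/1.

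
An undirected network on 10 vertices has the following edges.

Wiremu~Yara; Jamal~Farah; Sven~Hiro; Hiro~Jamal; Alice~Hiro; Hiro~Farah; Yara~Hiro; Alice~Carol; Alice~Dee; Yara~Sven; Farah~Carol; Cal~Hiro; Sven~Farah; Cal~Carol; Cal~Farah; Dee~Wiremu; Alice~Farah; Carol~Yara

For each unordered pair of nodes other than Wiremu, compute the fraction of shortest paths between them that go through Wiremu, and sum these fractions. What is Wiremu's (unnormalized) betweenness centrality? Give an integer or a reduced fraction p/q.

4/3

Pairs whose geodesics pass through Wiremu — Yara–Dee: 1; Sven–Dee: 1/3.
All other pairs contribute 0.
Summing the contributions gives betweenness(Wiremu) = 4/3.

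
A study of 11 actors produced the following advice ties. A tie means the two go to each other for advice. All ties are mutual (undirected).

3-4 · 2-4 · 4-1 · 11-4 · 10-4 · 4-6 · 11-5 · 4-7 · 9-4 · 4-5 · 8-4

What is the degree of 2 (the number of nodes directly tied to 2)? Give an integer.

1

2 is directly tied to 4. That is 1 neighbor, so the degree of 2 is 1.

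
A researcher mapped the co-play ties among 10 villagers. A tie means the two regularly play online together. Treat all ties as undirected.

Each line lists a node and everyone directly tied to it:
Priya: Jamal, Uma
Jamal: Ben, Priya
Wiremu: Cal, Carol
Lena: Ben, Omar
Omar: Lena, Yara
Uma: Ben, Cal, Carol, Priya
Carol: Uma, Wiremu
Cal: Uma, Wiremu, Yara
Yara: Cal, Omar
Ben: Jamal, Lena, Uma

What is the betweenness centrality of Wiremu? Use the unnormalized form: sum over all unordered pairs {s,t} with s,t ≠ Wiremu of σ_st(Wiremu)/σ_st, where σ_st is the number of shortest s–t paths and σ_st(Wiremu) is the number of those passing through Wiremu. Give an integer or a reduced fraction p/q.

Pairs whose geodesics pass through Wiremu — Omar–Carol: 1/3; Yara–Carol: 1/2; Cal–Carol: 1/2.
All other pairs contribute 0.
Summing the contributions gives betweenness(Wiremu) = 4/3.

4/3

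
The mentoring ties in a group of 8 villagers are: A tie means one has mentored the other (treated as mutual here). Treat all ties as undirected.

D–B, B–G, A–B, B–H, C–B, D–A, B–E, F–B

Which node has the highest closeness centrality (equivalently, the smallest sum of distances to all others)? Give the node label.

B

Farness (sum of distances to all others) for each node — A:12, B:7, C:13, D:12, E:13, F:13, G:13, H:13.
The smallest farness is 7, for B, so B has the highest closeness.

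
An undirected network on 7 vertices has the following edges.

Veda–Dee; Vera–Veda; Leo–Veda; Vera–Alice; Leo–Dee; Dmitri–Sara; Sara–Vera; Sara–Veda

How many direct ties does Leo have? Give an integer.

Leo is directly tied to Dee and Veda. That is 2 neighbors, so the degree of Leo is 2.

2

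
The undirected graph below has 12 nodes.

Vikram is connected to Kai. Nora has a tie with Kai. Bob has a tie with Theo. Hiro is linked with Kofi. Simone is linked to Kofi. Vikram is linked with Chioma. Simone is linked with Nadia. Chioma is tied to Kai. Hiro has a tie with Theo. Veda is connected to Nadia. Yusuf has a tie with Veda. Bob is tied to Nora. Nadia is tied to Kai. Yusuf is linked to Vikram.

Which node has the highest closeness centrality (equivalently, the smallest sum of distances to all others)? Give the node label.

Kai

Farness (sum of distances to all others) for each node — Bob:30, Chioma:30, Hiro:35, Kai:22, Kofi:31, Nadia:23, Nora:26, Simone:27, Theo:34, Veda:30, Vikram:28, Yusuf:32.
The smallest farness is 22, for Kai, so Kai has the highest closeness.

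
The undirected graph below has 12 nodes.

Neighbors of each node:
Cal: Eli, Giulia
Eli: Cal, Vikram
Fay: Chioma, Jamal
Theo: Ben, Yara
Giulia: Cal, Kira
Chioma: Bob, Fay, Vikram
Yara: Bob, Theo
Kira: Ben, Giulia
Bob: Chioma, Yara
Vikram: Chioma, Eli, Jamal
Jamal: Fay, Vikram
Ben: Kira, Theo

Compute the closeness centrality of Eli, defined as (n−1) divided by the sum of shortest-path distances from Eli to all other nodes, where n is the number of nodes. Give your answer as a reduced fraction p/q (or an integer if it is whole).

Distances from Eli: Ben:4, Bob:3, Cal:1, Chioma:2, Fay:3, Giulia:2, Jamal:2, Kira:3, Theo:5, Vikram:1, Yara:4. Sum = 30.
n = 12, so closeness = 11/30.

11/30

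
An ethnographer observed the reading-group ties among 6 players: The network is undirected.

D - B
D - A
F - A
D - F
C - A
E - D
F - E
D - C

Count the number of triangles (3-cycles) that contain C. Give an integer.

C's neighbors: A and D.
Neighbor pairs that are themselves tied: C–A–D. Each forms one triangle with C, for 1 in total.

1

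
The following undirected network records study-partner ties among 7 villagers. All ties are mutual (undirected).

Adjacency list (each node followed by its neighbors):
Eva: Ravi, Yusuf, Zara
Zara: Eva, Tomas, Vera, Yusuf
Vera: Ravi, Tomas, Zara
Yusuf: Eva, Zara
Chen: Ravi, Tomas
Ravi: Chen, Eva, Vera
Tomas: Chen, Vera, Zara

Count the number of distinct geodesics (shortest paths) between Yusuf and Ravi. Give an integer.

1

The shortest distance is 2, and the only length-2 path is Yusuf–Eva–Ravi. So there is exactly 1 shortest path.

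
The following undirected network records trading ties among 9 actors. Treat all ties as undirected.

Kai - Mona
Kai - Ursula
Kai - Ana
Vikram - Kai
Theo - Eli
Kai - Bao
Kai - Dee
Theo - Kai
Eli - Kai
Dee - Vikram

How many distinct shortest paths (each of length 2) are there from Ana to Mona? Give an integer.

The shortest distance is 2, and the only length-2 path is Ana–Kai–Mona. So there is exactly 1 shortest path.

1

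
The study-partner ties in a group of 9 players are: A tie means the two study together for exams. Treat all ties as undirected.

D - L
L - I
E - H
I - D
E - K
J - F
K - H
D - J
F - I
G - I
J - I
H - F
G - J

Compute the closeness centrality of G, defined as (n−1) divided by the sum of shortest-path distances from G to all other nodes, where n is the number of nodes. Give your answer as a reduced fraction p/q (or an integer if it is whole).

Distances from G: D:2, E:4, F:2, H:3, I:1, J:1, K:4, L:2. Sum = 19.
n = 9, so closeness = 8/19.

8/19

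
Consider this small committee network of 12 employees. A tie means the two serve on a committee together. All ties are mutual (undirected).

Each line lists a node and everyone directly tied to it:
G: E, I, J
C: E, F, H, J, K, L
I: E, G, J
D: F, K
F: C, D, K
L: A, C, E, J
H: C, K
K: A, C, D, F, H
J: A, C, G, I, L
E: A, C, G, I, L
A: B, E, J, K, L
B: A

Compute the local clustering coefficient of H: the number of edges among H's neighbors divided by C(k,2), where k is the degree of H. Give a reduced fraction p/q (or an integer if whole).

1

H's neighbors: C and K (k = 2).
Possible neighbor pairs: C(2,2) = 1. Edges among them: C–K → e = 1.
Clustering(H) = 1/1.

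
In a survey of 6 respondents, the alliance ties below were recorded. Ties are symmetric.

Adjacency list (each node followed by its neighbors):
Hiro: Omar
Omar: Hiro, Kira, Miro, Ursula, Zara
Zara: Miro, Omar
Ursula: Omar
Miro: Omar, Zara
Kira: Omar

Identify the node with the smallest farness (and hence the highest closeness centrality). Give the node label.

Omar

Farness (sum of distances to all others) for each node — Hiro:9, Kira:9, Miro:8, Omar:5, Ursula:9, Zara:8.
The smallest farness is 5, for Omar, so Omar has the highest closeness.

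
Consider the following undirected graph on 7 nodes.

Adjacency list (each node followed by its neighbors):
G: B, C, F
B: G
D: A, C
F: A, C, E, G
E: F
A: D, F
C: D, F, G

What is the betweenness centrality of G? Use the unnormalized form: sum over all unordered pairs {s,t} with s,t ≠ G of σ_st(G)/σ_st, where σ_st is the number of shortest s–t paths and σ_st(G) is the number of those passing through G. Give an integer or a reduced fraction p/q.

Pairs whose geodesics pass through G — A–B: 1; F–B: 1; C–B: 1; D–B: 1; E–B: 1.
All other pairs contribute 0.
Summing the contributions gives betweenness(G) = 5.

5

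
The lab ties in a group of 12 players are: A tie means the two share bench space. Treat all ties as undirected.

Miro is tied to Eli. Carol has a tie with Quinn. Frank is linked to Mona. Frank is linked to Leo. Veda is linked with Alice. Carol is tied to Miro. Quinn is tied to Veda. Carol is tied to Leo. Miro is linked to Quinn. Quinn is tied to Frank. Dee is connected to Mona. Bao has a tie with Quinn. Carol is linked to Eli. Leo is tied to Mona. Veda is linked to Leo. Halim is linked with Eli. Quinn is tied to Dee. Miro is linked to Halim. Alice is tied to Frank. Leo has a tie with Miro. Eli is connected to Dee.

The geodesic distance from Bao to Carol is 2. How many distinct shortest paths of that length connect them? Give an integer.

1

The shortest distance is 2, and the only length-2 path is Bao–Quinn–Carol. So there is exactly 1 shortest path.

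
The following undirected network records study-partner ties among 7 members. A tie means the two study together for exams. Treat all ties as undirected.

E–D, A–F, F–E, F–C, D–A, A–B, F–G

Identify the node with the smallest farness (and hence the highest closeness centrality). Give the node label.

F

Farness (sum of distances to all others) for each node — A:9, B:14, C:13, D:12, E:11, F:8, G:13.
The smallest farness is 8, for F, so F has the highest closeness.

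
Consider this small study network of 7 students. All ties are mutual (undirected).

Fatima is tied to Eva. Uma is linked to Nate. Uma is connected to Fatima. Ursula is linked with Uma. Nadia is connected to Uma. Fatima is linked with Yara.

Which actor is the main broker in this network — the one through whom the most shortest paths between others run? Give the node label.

Unnormalized betweenness of each node: Eva:0, Fatima:9, Nadia:0, Nate:0, Uma:12, Ursula:0, Yara:0.
Uma has the largest value, 12, making it the main broker — the node through which the most shortest paths run.

Uma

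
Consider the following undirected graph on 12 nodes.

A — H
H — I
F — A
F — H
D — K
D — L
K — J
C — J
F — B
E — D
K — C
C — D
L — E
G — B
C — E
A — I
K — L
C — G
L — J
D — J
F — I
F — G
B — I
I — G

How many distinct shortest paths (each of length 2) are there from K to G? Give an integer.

1

The shortest distance is 2, and the only length-2 path is K–C–G. So there is exactly 1 shortest path.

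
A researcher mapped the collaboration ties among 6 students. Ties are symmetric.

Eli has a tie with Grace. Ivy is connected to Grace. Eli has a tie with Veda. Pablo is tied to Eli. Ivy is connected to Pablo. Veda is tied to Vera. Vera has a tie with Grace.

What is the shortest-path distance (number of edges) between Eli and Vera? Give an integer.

One shortest route is Eli – Veda – Vera, which uses 2 edges, and Eli and Vera are not directly tied, so nothing shorter exists. So d(Eli,Vera) = 2.

2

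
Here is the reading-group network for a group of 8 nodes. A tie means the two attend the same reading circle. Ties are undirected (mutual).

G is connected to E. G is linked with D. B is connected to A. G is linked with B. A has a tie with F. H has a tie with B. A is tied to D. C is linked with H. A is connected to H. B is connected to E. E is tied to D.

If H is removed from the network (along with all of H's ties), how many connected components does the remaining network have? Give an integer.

2

Without H, the remaining ties split the others into: {A, B, D, E, F, G}; {C}.
That's 2 separate components.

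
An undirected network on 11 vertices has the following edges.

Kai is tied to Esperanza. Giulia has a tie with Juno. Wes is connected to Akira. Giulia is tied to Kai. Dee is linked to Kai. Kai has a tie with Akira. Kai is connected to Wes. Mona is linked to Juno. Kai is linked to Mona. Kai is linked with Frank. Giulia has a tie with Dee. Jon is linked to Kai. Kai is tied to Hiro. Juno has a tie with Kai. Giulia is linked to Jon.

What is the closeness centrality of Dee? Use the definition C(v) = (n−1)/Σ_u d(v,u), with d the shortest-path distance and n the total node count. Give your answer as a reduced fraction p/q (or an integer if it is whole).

Distances from Dee: Akira:2, Esperanza:2, Frank:2, Giulia:1, Hiro:2, Jon:2, Juno:2, Kai:1, Mona:2, Wes:2. Sum = 18.
n = 11, so closeness = 10/18 = 5/9.

5/9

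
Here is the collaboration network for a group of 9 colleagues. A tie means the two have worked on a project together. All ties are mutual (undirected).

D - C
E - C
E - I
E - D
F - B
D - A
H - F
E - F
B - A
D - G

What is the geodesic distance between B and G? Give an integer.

3

One shortest route is B – A – D – G, which uses 3 edges, and at distance 2 from B we only reach {D, E, H}, which does not include G. So d(B,G) = 3.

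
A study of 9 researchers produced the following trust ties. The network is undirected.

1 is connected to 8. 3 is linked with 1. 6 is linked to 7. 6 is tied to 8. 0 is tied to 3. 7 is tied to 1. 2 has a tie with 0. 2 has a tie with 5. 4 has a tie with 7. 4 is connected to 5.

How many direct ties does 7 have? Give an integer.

3

7 is directly tied to 1, 4, and 6. That is 3 neighbors, so the degree of 7 is 3.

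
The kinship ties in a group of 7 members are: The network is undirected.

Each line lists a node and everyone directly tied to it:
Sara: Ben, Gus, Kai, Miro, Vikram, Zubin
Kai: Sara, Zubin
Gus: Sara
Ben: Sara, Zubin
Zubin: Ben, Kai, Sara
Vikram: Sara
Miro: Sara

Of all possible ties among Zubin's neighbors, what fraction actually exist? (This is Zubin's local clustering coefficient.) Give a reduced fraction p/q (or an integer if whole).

2/3

Zubin's neighbors: Ben, Kai, and Sara (k = 3).
Possible neighbor pairs: C(3,2) = 3. Edges among them: Ben–Sara, Kai–Sara → e = 2.
Clustering(Zubin) = 2/3.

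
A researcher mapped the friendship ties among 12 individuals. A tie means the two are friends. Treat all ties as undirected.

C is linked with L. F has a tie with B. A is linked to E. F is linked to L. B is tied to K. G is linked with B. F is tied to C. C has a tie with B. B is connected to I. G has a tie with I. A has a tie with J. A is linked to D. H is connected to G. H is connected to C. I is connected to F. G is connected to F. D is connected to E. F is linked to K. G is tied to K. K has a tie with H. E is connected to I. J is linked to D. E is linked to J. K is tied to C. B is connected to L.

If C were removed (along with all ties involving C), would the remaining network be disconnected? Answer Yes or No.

No

Even without C, every remaining node can still reach every other (the residual graph is connected), so C is not a cut vertex.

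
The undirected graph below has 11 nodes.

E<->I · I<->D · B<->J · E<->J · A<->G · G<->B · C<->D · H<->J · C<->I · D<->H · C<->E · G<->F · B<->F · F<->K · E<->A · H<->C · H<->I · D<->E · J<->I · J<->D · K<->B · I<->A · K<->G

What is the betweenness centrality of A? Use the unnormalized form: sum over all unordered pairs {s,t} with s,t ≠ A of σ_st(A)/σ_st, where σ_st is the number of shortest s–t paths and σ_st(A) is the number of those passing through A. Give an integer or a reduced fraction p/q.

Pairs whose geodesics pass through A — K–C: 2/6; K–E: 1/2; K–I: 1/2; G–C: 2/2; G–H: 1/2; G–D: 2/3; G–E: 1; G–I: 1; F–C: 2/6; F–E: 1/2; F–I: 1/2.
All other pairs contribute 0.
Summing the contributions gives betweenness(A) = 41/6.

41/6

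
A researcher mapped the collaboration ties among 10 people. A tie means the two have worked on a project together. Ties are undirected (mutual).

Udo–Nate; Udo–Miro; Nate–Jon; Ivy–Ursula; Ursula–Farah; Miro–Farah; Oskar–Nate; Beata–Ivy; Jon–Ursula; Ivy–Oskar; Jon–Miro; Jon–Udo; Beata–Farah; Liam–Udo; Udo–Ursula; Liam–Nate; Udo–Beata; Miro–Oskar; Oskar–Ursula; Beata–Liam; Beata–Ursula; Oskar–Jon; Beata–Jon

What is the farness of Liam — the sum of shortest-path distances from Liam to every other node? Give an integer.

Distances from Liam: Beata:1, Farah:2, Ivy:2, Jon:2, Miro:2, Nate:1, Oskar:2, Udo:1, Ursula:2.
Sum = 1 + 2 + 2 + 2 + 2 + 1 + 2 + 1 + 2 = 15.

15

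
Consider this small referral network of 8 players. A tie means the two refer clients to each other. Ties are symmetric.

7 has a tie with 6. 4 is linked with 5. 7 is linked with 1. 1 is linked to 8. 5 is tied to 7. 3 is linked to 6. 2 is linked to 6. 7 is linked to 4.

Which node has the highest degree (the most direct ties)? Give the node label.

Degrees — 1:2, 2:1, 3:1, 4:2, 5:2, 6:3, 7:4, 8:1.
The maximum is 4, attained only by 7.

7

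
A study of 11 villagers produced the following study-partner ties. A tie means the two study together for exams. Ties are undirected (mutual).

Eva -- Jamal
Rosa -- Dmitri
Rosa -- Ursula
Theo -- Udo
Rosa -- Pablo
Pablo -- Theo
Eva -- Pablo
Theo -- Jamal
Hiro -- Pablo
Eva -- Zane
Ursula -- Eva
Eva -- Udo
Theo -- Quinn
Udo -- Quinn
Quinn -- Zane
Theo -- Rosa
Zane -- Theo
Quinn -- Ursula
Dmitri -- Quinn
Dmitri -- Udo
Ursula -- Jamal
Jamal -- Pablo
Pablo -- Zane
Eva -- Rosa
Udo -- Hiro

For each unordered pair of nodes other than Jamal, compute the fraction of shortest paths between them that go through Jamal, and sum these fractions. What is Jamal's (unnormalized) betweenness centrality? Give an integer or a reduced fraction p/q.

Pairs whose geodesics pass through Jamal — Theo–Eva: 1/5; Theo–Ursula: 1/3; Pablo–Ursula: 1/3; Hiro–Ursula: 1/5.
All other pairs contribute 0.
Summing the contributions gives betweenness(Jamal) = 16/15.

16/15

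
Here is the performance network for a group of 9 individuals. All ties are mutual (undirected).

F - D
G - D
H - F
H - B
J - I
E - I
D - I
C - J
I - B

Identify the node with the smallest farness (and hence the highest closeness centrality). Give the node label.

I

Farness (sum of distances to all others) for each node — B:16, C:24, D:14, E:19, F:18, G:21, H:19, I:12, J:17.
The smallest farness is 12, for I, so I has the highest closeness.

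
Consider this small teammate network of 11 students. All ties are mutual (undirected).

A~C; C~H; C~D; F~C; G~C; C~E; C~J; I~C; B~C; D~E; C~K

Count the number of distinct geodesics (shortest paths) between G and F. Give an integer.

The shortest distance is 2, and the only length-2 path is G–C–F. So there is exactly 1 shortest path.

1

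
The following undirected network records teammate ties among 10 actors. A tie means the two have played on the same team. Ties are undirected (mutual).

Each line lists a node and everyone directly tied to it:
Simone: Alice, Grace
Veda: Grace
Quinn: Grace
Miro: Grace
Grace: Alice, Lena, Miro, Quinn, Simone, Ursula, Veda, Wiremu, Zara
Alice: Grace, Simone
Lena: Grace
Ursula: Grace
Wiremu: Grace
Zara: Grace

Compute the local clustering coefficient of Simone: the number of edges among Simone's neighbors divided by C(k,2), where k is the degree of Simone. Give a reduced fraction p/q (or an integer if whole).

1

Simone's neighbors: Alice and Grace (k = 2).
Possible neighbor pairs: C(2,2) = 1. Edges among them: Alice–Grace → e = 1.
Clustering(Simone) = 1/1.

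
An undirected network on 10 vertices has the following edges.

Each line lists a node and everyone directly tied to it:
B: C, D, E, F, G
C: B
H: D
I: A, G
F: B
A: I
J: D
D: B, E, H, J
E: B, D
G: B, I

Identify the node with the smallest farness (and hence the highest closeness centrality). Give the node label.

Farness (sum of distances to all others) for each node — A:32, B:14, C:22, D:17, E:19, F:22, G:18, H:25, I:24, J:25.
The smallest farness is 14, for B, so B has the highest closeness.

B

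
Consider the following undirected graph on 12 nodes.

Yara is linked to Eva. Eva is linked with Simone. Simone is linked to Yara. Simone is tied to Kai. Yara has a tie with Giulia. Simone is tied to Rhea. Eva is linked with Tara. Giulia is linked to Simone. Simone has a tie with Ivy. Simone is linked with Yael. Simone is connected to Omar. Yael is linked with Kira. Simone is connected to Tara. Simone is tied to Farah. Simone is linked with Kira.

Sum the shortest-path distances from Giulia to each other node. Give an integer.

20

Distances from Giulia: Eva:2, Farah:2, Ivy:2, Kai:2, Kira:2, Omar:2, Rhea:2, Simone:1, Tara:2, Yael:2, Yara:1.
Sum = 2 + 2 + 2 + 2 + 2 + 2 + 2 + 1 + 2 + 2 + 1 = 20.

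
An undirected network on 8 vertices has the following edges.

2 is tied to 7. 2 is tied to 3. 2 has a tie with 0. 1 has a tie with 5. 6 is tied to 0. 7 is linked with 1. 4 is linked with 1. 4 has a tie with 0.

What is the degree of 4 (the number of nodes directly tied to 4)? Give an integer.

2

4 is directly tied to 0 and 1. That is 2 neighbors, so the degree of 4 is 2.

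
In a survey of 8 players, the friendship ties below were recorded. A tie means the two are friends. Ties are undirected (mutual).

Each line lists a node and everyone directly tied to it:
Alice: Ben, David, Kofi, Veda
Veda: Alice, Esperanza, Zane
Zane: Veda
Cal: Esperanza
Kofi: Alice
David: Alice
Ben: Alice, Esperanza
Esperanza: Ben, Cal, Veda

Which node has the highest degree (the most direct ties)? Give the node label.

Degrees — Alice:4, Ben:2, Cal:1, David:1, Esperanza:3, Kofi:1, Veda:3, Zane:1.
The maximum is 4, attained only by Alice.

Alice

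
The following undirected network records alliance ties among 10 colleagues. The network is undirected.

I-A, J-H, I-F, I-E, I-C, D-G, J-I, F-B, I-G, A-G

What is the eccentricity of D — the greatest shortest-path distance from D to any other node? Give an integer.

4

Distances from D: A:2, B:4, C:3, E:3, F:3, G:1, H:4, I:2, J:3.
The largest is 4 (to B and H), so the eccentricity of D is 4.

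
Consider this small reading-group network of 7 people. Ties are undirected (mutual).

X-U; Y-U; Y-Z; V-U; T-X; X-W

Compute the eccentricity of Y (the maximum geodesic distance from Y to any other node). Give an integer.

Distances from Y: T:3, U:1, V:2, W:3, X:2, Z:1.
The largest is 3 (to W and T), so the eccentricity of Y is 3.

3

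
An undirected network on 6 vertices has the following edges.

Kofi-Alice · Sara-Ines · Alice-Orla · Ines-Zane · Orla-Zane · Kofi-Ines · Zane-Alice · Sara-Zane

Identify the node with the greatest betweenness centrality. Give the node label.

Unnormalized betweenness of each node: Alice:3/2, Ines:3/2, Kofi:1/2, Orla:0, Sara:0, Zane:7/2.
Zane has the largest value, 7/2, making it the main broker — the node through which the most shortest paths run.

Zane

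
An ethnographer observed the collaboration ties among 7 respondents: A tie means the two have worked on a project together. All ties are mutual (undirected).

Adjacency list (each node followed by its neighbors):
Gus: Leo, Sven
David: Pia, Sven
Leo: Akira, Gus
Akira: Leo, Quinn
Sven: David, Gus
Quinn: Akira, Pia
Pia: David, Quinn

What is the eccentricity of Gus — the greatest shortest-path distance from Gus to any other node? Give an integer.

3

Distances from Gus: Akira:2, David:2, Leo:1, Pia:3, Quinn:3, Sven:1.
The largest is 3 (to Quinn and Pia), so the eccentricity of Gus is 3.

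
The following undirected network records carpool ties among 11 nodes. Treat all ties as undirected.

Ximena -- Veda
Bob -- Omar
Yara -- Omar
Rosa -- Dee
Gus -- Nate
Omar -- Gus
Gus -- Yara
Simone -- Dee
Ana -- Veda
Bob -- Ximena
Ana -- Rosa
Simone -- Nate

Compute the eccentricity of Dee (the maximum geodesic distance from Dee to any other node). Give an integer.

5

Distances from Dee: Ana:2, Bob:5, Gus:3, Nate:2, Omar:4, Rosa:1, Simone:1, Veda:3, Ximena:4, Yara:4.
The largest is 5 (to Bob), so the eccentricity of Dee is 5.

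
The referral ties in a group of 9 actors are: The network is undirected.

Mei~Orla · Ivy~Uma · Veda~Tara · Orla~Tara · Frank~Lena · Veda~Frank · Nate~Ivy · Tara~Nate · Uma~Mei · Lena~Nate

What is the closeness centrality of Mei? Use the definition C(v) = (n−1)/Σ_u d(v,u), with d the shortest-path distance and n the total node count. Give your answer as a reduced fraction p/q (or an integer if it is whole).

Distances from Mei: Frank:4, Ivy:2, Lena:4, Nate:3, Orla:1, Tara:2, Uma:1, Veda:3. Sum = 20.
n = 9, so closeness = 8/20 = 2/5.

2/5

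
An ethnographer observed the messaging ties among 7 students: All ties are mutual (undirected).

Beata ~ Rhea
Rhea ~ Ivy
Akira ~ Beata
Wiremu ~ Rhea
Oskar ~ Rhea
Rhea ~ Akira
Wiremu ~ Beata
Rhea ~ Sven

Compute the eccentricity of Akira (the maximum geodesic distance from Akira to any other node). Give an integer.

2

Distances from Akira: Beata:1, Ivy:2, Oskar:2, Rhea:1, Sven:2, Wiremu:2.
The largest is 2 (to Wiremu, Ivy, Oskar, and Sven), so the eccentricity of Akira is 2.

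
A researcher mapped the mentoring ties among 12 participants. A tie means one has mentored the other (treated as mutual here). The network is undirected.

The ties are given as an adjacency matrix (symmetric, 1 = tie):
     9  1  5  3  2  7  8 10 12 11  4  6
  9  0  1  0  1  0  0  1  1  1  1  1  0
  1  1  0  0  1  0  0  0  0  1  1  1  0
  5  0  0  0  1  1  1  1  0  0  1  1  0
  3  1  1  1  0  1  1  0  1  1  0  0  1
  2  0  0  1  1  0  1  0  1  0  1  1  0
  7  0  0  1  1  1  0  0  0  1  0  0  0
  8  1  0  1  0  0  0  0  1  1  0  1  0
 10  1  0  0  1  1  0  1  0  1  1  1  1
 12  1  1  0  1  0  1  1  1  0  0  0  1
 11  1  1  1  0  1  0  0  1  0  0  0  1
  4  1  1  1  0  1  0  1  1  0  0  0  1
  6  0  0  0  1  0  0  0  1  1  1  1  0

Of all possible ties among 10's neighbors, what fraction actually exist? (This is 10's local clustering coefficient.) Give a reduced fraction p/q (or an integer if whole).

10's neighbors: 2, 3, 4, 6, 8, 9, 11, and 12 (k = 8).
Possible neighbor pairs: C(8,2) = 28. Edges among them: 2–3, 2–4, 2–11, 3–6, 3–9, 3–12, 4–6, 4–8, 4–9, 6–11, 6–12, 8–9, 8–12, 9–11, 9–12 → e = 15.
Clustering(10) = 15/28.

15/28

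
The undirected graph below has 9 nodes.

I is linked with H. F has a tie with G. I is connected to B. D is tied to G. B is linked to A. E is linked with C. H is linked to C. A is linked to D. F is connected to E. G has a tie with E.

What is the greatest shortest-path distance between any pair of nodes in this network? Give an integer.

Eccentricity of each node (its greatest distance to any other): A:4, B:4, C:4, D:4, E:4, F:4, G:4, H:4, I:4.
The maximum eccentricity is 4, realized for instance by the pair H–D via H – C – E – G – D. So the diameter is 4.

4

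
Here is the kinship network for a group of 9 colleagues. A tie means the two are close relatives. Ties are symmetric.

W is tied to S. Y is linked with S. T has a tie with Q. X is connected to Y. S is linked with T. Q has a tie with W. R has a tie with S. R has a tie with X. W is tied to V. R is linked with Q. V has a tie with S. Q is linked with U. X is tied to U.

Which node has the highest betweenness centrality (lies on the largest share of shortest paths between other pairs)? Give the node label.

Unnormalized betweenness of each node: Q:33/5, R:109/30, S:48/5, T:11/15, U:6/5, V:0, W:41/15, X:14/5, Y:17/10.
S has the largest value, 48/5, making it the main broker — the node through which the most shortest paths run.

S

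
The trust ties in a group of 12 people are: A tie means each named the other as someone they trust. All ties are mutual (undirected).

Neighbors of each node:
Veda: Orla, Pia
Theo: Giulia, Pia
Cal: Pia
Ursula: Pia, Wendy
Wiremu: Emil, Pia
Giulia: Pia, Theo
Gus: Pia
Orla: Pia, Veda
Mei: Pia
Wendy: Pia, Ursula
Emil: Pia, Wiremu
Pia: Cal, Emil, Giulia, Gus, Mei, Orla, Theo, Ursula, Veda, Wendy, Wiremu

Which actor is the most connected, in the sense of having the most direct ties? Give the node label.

Degrees — Cal:1, Emil:2, Giulia:2, Gus:1, Mei:1, Orla:2, Pia:11, Theo:2, Ursula:2, Veda:2, Wendy:2, Wiremu:2.
The maximum is 11, attained only by Pia.

Pia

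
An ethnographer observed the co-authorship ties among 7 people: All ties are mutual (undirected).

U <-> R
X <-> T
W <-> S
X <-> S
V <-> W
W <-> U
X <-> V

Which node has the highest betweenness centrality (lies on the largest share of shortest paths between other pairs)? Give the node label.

W

Unnormalized betweenness of each node: R:0, S:3, T:0, U:5, V:3, W:17/2, X:11/2.
W has the largest value, 17/2, making it the main broker — the node through which the most shortest paths run.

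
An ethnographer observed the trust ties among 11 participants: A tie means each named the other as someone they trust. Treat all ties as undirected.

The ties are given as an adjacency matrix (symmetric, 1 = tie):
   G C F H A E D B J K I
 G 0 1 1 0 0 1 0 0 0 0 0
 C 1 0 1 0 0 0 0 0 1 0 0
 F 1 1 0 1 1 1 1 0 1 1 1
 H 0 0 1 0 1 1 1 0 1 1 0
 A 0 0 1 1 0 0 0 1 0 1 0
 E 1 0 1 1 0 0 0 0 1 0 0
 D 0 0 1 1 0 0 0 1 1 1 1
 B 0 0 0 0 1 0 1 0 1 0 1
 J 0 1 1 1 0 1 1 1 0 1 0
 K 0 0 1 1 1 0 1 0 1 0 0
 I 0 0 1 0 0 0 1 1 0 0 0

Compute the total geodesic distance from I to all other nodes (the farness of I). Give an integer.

Distances from I: A:2, B:1, C:2, D:1, E:2, F:1, G:2, H:2, J:2, K:2.
Sum = 2 + 1 + 2 + 1 + 2 + 1 + 2 + 2 + 2 + 2 = 17.

17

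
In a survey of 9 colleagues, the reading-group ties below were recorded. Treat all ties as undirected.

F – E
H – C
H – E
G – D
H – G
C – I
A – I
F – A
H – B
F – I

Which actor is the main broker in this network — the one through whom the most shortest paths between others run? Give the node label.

Unnormalized betweenness of each node: A:0, B:0, C:6, D:0, E:6, F:4, G:7, H:18, I:4.
H has the largest value, 18, making it the main broker — the node through which the most shortest paths run.

H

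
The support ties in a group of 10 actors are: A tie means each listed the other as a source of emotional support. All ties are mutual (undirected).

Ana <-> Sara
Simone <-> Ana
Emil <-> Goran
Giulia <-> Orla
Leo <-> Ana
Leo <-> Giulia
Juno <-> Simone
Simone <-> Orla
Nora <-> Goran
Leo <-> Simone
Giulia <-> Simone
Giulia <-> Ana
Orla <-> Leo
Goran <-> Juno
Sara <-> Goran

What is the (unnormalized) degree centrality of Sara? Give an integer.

Sara is directly tied to Ana and Goran. That is 2 neighbors, so the degree of Sara is 2.

2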